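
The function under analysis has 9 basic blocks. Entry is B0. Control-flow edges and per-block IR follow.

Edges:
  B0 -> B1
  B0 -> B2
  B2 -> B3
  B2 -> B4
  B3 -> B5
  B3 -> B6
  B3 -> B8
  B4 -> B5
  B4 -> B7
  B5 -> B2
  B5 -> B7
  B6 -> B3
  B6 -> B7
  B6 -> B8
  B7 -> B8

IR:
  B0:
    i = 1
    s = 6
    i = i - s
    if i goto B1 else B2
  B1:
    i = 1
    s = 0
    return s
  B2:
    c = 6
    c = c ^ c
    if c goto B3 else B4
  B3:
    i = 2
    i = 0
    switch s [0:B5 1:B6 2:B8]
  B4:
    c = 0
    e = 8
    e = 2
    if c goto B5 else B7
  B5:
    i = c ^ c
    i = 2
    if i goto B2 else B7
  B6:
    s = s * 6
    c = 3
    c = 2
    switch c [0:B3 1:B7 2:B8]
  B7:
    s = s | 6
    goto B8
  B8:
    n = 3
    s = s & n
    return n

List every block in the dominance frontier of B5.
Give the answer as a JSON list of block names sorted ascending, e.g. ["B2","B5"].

idom tree: B1←B0 B2←B0 B3←B2 B4←B2 B5←B2 B6←B3 B7←B2 B8←B2
Join-block Dom:
  B2: preds {B0,B5}: {B0} ∩ {B0,B2,B5} = {B0}; idom=B0
  B3: preds {B2,B6}: {B0,B2} ∩ {B0,B2,B3,B6} = {B0,B2}; idom=B2
  B5: preds {B3,B4}: {B0,B2,B3} ∩ {B0,B2,B4} = {B0,B2}; idom=B2
  B7: preds {B4,B5,B6}: {B0,B2,B4} ∩ {B0,B2,B5} ∩ {B0,B2,B3,B6} = {B0,B2}; idom=B2
  B8: preds {B3,B6,B7}: {B0,B2,B3} ∩ {B0,B2,B3,B6} ∩ {B0,B2,B7} = {B0,B2}; idom=B2

DF derivation:
  join B2 pred B0: · stop@B0
  join B2 pred B5: B5→B2 stop@B0
  join B3 pred B2: · stop@B2
  join B3 pred B6: B6→B3 stop@B2
  join B5 pred B3: B3 stop@B2
  join B5 pred B4: B4 stop@B2
  join B7 pred B4: B4 stop@B2
  join B7 pred B5: B5 stop@B2
  join B7 pred B6: B6→B3 stop@B2
  join B8 pred B3: B3 stop@B2
  join B8 pred B6: B6→B3 stop@B2
  join B8 pred B7: B7 stop@B2
  B0 → ∅
  B1 → ∅
  B2 → {B2}
  B3 → {B3,B5,B7,B8}
  B4 → {B5,B7}
  B5 → {B2,B7}
  B6 → {B3,B7,B8}
  B7 → {B8}
  B8 → ∅

DF(B5) = ["B2", "B7"]

Answer: ["B2", "B7"]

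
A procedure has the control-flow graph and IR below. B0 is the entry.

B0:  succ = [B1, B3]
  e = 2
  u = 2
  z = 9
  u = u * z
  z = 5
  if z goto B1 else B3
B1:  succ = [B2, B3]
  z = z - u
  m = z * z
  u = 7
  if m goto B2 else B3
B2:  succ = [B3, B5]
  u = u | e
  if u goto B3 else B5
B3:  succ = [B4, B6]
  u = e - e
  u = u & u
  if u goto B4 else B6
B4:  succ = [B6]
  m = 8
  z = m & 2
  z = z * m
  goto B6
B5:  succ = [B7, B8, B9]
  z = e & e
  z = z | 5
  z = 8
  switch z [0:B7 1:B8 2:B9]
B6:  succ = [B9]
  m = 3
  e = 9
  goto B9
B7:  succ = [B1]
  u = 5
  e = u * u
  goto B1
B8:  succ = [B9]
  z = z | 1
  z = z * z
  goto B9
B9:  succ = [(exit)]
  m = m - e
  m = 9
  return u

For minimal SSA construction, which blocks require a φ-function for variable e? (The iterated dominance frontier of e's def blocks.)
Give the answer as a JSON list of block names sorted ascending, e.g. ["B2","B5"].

Answer: ["B1", "B3", "B9"]

Analysis:
idom tree: B1←B0 B2←B1 B3←B0 B4←B3 B5←B2 B6←B3 B7←B5 B8←B5 B9←B0
Join-block Dom:
  B1: preds {B0,B7}: {B0} ∩ {B0,B1,B2,B5,B7} = {B0}; idom=B0
  B3: preds {B0,B1,B2}: {B0} ∩ {B0,B1} ∩ {B0,B1,B2} = {B0}; idom=B0
  B6: preds {B3,B4}: {B0,B3} ∩ {B0,B3,B4} = {B0,B3}; idom=B3
  B9: preds {B5,B6,B8}: {B0,B1,B2,B5} ∩ {B0,B3,B6} ∩ {B0,B1,B2,B5,B8} = {B0}; idom=B0

DF walk-up:
  B1←B0: walk · to B0
  B1←B7: walk B7→B5→B2→B1 to B0
  B3←B0: walk · to B0
  B3←B1: walk B1 to B0
  B3←B2: walk B2→B1 to B0
  B6←B3: walk · to B3
  B6←B4: walk B4 to B3
  B9←B5: walk B5→B2→B1 to B0
  B9←B6: walk B6→B3 to B0
  B9←B8: walk B8→B5→B2→B1 to B0
  B0 → ∅
  B1 → {B1,B3,B9}
  B2 → {B1,B3,B9}
  B3 → {B9}
  B4 → {B6}
  B5 → {B1,B9}
  B6 → {B9}
  B7 → {B1}
  B8 → {B9}
  B9 → ∅

φ for e: defs {B0,B6,B7}
  DF⁺ = {B1,B3,B9}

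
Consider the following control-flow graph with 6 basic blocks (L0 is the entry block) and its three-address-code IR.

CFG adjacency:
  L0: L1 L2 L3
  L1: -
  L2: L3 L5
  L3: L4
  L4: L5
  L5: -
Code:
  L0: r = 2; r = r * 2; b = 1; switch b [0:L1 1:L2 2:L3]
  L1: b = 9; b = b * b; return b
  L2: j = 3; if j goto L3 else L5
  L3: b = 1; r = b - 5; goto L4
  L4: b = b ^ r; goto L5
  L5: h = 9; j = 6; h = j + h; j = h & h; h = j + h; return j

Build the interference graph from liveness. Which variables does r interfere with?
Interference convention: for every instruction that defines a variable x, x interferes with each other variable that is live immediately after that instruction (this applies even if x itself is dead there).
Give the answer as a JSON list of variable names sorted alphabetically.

Answer: ["b"]

Analysis:
Block summaries:
  L0 def {b,r} use ∅
  L1 def {b} use ∅
  L2 def {j} use ∅
  L3 def {b,r} use ∅
  L4 def {b} use {b,r}
  L5 def {h,j} use ∅

Live sets:
  L0 li=∅ lo=∅
  L1 li=∅ lo=∅
  L2 li=∅ lo=∅
  L3 li=∅ lo={b,r}
  L4 li={b,r} lo=∅
  L5 li=∅ lo=∅

Interference:
  b — {r}
  h — {j}
  j — {h}
  r — {b}

N(r) = ["b"]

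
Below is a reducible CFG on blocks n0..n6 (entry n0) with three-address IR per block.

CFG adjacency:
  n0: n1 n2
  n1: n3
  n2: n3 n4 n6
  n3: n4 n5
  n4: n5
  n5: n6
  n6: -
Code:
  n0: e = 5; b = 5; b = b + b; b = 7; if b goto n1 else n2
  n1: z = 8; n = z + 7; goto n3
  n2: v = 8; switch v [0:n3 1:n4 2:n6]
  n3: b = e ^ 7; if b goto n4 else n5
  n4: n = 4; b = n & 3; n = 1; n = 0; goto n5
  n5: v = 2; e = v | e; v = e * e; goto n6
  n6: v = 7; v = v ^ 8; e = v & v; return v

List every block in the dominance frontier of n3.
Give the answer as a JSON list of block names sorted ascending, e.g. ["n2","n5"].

idom tree: n1←n0 n2←n0 n3←n0 n4←n0 n5←n0 n6←n0
Dom at joins:
  n3: preds {n1,n2}: {n0,n1} ∩ {n0,n2} = {n0}; idom=n0
  n4: preds {n2,n3}: {n0,n2} ∩ {n0,n3} = {n0}; idom=n0
  n5: preds {n3,n4}: {n0,n3} ∩ {n0,n4} = {n0}; idom=n0
  n6: preds {n2,n5}: {n0,n2} ∩ {n0,n5} = {n0}; idom=n0

DF derivation:
  join n3 pred n1: n1 stop@n0
  join n3 pred n2: n2 stop@n0
  join n4 pred n2: n2 stop@n0
  join n4 pred n3: n3 stop@n0
  join n5 pred n3: n3 stop@n0
  join n5 pred n4: n4 stop@n0
  join n6 pred n2: n2 stop@n0
  join n6 pred n5: n5 stop@n0
  n0: DF=∅
  n1: DF={n3}
  n2: DF={n3,n4,n6}
  n3: DF={n4,n5}
  n4: DF={n5}
  n5: DF={n6}
  n6: DF=∅

DF(n3) = ["n4", "n5"]

Answer: ["n4", "n5"]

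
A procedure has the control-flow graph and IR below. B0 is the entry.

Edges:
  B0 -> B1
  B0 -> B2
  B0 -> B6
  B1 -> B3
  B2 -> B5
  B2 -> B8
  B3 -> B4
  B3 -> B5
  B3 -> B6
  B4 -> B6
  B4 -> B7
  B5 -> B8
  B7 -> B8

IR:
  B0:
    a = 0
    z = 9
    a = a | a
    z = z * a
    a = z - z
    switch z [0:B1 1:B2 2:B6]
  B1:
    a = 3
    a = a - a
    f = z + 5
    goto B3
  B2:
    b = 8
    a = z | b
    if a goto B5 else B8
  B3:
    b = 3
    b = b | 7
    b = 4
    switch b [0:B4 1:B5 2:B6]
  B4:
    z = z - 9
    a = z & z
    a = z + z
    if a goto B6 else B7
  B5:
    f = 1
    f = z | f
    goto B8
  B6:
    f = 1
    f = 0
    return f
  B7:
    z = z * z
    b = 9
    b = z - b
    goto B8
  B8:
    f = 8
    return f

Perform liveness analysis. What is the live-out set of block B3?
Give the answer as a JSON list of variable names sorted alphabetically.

Answer: ["z"]

Derivation:
Per-block:
  B0: {a,z} / ∅
  B1: {a,f} / {z}
  B2: {a,b} / {z}
  B3: {b} / ∅
  B4: {a,z} / {z}
  B5: {f} / {z}
  B6: {f} / ∅
  B7: {b,z} / {z}
  B8: {f} / ∅

Backward fixpoint:
  B0 li=∅ lo={z}
  B1 li={z} lo={z}
  B2 li={z} lo={z}
  B3 li={z} lo={z}
  B4 li={z} lo={z}
  B5 li={z} lo=∅
  B6 li=∅ lo=∅
  B7 li={z} lo=∅
  B8 li=∅ lo=∅

live-out(B3) = ["z"]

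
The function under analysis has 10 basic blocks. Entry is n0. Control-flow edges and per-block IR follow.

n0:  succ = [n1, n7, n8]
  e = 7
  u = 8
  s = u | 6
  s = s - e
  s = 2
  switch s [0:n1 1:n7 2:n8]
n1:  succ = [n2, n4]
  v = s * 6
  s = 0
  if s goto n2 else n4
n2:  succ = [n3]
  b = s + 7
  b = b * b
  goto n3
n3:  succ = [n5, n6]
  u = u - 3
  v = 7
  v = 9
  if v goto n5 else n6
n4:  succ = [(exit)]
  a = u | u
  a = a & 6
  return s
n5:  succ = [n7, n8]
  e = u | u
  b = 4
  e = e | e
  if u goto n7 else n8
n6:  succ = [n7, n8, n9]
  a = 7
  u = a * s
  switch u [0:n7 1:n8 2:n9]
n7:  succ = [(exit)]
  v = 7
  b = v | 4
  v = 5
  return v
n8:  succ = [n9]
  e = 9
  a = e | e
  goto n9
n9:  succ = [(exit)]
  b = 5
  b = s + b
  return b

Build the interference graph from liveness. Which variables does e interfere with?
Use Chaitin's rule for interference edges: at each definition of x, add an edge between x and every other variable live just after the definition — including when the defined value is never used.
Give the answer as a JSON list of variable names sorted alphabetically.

Per-block:
  n0: def={e,s,u} ue=∅
  n1: def={s,v} ue={s}
  n2: def={b} ue={s}
  n3: def={u,v} ue={u}
  n4: def={a} ue={s,u}
  n5: def={b,e} ue={u}
  n6: def={a,u} ue={s}
  n7: def={b,v} ue=∅
  n8: def={a,e} ue=∅
  n9: def={b} ue={s}

Backward fixpoint:
  n0: in=∅ out={s,u}
  n1: in={s,u} out={s,u}
  n2: in={s,u} out={s,u}
  n3: in={s,u} out={s,u}
  n4: in={s,u} out=∅
  n5: in={s,u} out={s}
  n6: in={s} out={s}
  n7: in=∅ out=∅
  n8: in={s} out={s}
  n9: in={s} out=∅

Interference:
  a↔{s}
  b↔{e,s,u}
  e↔{b,s,u}
  s↔{a,b,e,u,v}
  u↔{b,e,s,v}
  v↔{s,u}

N(e) = ["b", "s", "u"]

Answer: ["b", "s", "u"]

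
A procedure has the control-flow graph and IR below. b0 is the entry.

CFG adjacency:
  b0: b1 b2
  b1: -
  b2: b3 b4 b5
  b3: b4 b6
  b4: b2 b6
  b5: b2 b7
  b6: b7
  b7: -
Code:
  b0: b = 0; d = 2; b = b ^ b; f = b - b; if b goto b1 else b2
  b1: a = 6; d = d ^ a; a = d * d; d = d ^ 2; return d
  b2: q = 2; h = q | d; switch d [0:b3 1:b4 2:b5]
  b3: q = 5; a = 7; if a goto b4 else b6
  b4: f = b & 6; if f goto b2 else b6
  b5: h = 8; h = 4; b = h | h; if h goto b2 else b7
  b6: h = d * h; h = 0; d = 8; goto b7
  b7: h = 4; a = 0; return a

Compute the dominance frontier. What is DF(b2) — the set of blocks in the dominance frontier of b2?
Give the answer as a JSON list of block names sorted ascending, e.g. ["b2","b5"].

idom tree: b1←b0 b2←b0 b3←b2 b4←b2 b5←b2 b6←b2 b7←b2
Join-block Dom:
  b2: preds {b0,b4,b5}: {b0} ∩ {b0,b2,b4} ∩ {b0,b2,b5} = {b0}; idom=b0
  b4: preds {b2,b3}: {b0,b2} ∩ {b0,b2,b3} = {b0,b2}; idom=b2
  b6: preds {b3,b4}: {b0,b2,b3} ∩ {b0,b2,b4} = {b0,b2}; idom=b2
  b7: preds {b5,b6}: {b0,b2,b5} ∩ {b0,b2,b6} = {b0,b2}; idom=b2

DF walk-up:
  b2←b0: walk · to b0
  b2←b4: walk b4→b2 to b0
  b2←b5: walk b5→b2 to b0
  b4←b2: walk · to b2
  b4←b3: walk b3 to b2
  b6←b3: walk b3 to b2
  b6←b4: walk b4 to b2
  b7←b5: walk b5 to b2
  b7←b6: walk b6 to b2
  b0 → ∅
  b1 → ∅
  b2 → {b2}
  b3 → {b4,b6}
  b4 → {b2,b6}
  b5 → {b2,b7}
  b6 → {b7}
  b7 → ∅

DF(b2) = ["b2"]

Answer: ["b2"]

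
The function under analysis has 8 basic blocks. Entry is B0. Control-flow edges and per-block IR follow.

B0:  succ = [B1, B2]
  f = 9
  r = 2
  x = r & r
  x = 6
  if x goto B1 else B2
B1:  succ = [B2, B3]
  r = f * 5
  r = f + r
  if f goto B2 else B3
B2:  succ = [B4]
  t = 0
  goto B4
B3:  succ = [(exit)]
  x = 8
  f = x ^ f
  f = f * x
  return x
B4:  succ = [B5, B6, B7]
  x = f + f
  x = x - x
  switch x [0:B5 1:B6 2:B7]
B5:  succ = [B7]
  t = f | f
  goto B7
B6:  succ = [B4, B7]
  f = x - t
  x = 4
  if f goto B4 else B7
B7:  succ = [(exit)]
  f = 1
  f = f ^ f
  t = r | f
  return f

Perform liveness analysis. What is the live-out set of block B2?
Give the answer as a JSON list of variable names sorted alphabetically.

Answer: ["f", "r", "t"]

Derivation:
Block summaries:
  B0: {f,r,x} / ∅
  B1: {r} / {f}
  B2: {t} / ∅
  B3: {f,x} / {f}
  B4: {x} / {f}
  B5: {t} / {f}
  B6: {f,x} / {t,x}
  B7: {f,t} / {r}

Backward fixpoint:
  live B0: ∅→{f,r}
  live B1: {f}→{f,r}
  live B2: {f,r}→{f,r,t}
  live B3: {f}→∅
  live B4: {f,r,t}→{f,r,t,x}
  live B5: {f,r}→{r}
  live B6: {r,t,x}→{f,r,t}
  live B7: {r}→∅

live-out(B2) = ["f", "r", "t"]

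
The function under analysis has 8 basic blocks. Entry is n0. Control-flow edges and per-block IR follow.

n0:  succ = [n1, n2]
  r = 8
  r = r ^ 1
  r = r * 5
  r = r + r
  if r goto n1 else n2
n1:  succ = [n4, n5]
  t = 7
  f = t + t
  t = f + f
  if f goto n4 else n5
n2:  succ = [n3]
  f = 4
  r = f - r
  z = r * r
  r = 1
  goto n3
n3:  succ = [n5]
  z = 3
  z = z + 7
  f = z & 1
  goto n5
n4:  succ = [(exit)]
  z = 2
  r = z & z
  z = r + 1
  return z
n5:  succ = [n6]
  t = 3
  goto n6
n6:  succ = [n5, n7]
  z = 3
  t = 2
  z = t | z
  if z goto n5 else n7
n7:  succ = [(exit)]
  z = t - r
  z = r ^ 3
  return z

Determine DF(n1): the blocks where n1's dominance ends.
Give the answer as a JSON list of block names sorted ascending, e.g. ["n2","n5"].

idom tree: n1←n0 n2←n0 n3←n2 n4←n1 n5←n0 n6←n5 n7←n6
Join-block Dom:
  n5: preds {n1,n3,n6}: {n0,n1} ∩ {n0,n2,n3} ∩ {n0,n5,n6} = {n0}; idom=n0

DF walk-up:
  n5←n1: walk n1 to n0
  n5←n3: walk n3→n2 to n0
  n5←n6: walk n6→n5 to n0
  n0 → ∅
  n1 → {n5}
  n2 → {n5}
  n3 → {n5}
  n4 → ∅
  n5 → {n5}
  n6 → {n5}
  n7 → ∅

DF(n1) = ["n5"]

Answer: ["n5"]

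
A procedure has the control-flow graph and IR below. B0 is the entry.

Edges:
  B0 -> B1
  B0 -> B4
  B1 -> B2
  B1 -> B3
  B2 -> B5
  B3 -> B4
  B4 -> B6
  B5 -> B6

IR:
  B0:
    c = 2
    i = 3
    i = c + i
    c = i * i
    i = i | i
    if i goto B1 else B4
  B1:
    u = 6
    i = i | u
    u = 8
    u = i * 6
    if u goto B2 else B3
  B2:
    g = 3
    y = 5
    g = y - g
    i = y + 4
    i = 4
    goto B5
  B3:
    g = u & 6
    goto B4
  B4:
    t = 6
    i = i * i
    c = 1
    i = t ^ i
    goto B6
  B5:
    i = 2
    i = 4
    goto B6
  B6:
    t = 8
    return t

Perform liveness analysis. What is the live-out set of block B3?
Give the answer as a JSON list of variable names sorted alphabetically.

Per-block:
  B0 def {c,i} use ∅
  B1 def {i,u} use {i}
  B2 def {g,i,y} use ∅
  B3 def {g} use {u}
  B4 def {c,i,t} use {i}
  B5 def {i} use ∅
  B6 def {t} use ∅

Liveness:
  B0 li=∅ lo={i}
  B1 li={i} lo={i,u}
  B2 li=∅ lo=∅
  B3 li={i,u} lo={i}
  B4 li={i} lo=∅
  B5 li=∅ lo=∅
  B6 li=∅ lo=∅

live-out(B3) = ["i"]

Answer: ["i"]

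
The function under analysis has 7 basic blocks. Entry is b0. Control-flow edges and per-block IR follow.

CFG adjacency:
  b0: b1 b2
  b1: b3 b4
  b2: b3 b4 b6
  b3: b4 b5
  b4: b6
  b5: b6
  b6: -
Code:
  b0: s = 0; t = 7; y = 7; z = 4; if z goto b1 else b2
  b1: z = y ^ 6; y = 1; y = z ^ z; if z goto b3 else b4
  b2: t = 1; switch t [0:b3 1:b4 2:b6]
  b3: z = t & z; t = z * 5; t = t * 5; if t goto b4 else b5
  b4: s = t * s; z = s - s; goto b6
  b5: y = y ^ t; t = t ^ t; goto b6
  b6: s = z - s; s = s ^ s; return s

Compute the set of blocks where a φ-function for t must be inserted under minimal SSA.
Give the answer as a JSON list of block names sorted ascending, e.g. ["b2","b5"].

idom tree: b1←b0 b2←b0 b3←b0 b4←b0 b5←b3 b6←b0
Dom∩ at merges:
  b3: preds {b1,b2}: {b0,b1} ∩ {b0,b2} = {b0}; idom=b0
  b4: preds {b1,b2,b3}: {b0,b1} ∩ {b0,b2} ∩ {b0,b3} = {b0}; idom=b0
  b6: preds {b2,b4,b5}: {b0,b2} ∩ {b0,b4} ∩ {b0,b3,b5} = {b0}; idom=b0

DF walk-up:
  b3←b1: walk b1 to b0
  b3←b2: walk b2 to b0
  b4←b1: walk b1 to b0
  b4←b2: walk b2 to b0
  b4←b3: walk b3 to b0
  b6←b2: walk b2 to b0
  b6←b4: walk b4 to b0
  b6←b5: walk b5→b3 to b0
  b0: DF=∅
  b1: DF={b3,b4}
  b2: DF={b3,b4,b6}
  b3: DF={b4,b6}
  b4: DF={b6}
  b5: DF={b6}
  b6: DF=∅

φ for t: defs {b0,b2,b3,b5}
  DF⁺ = {b3,b4,b6}

Answer: ["b3", "b4", "b6"]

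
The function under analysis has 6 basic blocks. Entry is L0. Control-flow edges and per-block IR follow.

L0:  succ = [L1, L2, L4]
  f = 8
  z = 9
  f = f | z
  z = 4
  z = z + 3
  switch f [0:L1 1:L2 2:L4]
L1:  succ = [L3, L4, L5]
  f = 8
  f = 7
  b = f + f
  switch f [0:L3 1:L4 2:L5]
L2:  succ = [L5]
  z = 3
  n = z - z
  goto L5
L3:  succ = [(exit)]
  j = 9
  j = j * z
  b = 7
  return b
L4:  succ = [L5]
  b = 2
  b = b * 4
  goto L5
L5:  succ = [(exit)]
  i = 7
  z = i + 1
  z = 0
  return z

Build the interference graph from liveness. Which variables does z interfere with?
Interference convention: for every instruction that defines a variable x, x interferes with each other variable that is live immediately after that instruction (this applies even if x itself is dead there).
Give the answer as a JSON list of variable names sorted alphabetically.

Per-block:
  L0 def {f,z} use ∅
  L1 def {b,f} use ∅
  L2 def {n,z} use ∅
  L3 def {b,j} use {z}
  L4 def {b} use ∅
  L5 def {i,z} use ∅

Liveness:
  live L0: ∅→{z}
  live L1: {z}→{z}
  live L2: ∅→∅
  live L3: {z}→∅
  live L4: ∅→∅
  live L5: ∅→∅

Interfere edges:
  b: {f,z}
  f: {b,z}
  i: ∅
  j: {z}
  n: ∅
  z: {b,f,j}

N(z) = ["b", "f", "j"]

Answer: ["b", "f", "j"]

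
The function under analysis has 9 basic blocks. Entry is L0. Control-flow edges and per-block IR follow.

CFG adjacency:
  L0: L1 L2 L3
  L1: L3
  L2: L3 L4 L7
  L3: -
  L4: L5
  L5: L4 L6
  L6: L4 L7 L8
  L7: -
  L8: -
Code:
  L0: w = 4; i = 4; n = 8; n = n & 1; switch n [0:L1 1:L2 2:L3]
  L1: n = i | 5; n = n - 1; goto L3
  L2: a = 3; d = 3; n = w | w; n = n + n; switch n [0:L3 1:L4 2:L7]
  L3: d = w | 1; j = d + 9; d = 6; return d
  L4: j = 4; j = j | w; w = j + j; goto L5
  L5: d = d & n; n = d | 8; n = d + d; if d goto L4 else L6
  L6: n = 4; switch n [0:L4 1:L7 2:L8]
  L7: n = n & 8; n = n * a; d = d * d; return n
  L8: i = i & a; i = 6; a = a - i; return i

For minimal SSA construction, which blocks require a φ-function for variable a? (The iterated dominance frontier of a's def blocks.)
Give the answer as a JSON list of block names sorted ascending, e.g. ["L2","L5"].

idom tree: L1←L0 L2←L0 L3←L0 L4←L2 L5←L4 L6←L5 L7←L2 L8←L6
Dom at joins:
  L3: preds {L0,L1,L2}: {L0} ∩ {L0,L1} ∩ {L0,L2} = {L0}; idom=L0
  L4: preds {L2,L5,L6}: {L0,L2} ∩ {L0,L2,L4,L5} ∩ {L0,L2,L4,L5,L6} = {L0,L2}; idom=L2
  L7: preds {L2,L6}: {L0,L2} ∩ {L0,L2,L4,L5,L6} = {L0,L2}; idom=L2

Frontier:
  L3←L0: walk · to L0
  L3←L1: walk L1 to L0
  L3←L2: walk L2 to L0
  L4←L2: walk · to L2
  L4←L5: walk L5→L4 to L2
  L4←L6: walk L6→L5→L4 to L2
  L7←L2: walk · to L2
  L7←L6: walk L6→L5→L4 to L2
  DF(L0)=∅
  DF(L1)={L3}
  DF(L2)={L3}
  DF(L3)=∅
  DF(L4)={L4,L7}
  DF(L5)={L4,L7}
  DF(L6)={L4,L7}
  DF(L7)=∅
  DF(L8)=∅

φ for a: defs {L2,L8}
  DF⁺ = {L3}

Answer: ["L3"]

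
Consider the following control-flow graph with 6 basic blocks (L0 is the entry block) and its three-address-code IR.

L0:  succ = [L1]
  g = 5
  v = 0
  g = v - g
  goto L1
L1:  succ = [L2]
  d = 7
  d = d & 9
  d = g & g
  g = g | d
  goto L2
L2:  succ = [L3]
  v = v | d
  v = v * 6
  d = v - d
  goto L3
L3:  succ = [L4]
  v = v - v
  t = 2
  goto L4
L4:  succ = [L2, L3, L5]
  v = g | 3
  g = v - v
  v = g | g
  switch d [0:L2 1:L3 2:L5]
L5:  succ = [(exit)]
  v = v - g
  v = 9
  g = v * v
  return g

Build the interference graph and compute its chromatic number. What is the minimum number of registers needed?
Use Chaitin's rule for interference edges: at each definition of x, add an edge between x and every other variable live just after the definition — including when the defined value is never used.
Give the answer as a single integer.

Answer: 3

Derivation:
Block summaries:
  L0 def {g,v} use ∅
  L1 def {d,g} use {g}
  L2 def {d,v} use {d,v}
  L3 def {t,v} use {v}
  L4 def {g,v} use {d,g}
  L5 def {g,v} use {g,v}

Live sets:
  live L0: ∅→{g,v}
  live L1: {g,v}→{d,g,v}
  live L2: {d,g,v}→{d,g,v}
  live L3: {d,g,v}→{d,g}
  live L4: {d,g}→{d,g,v}
  live L5: {g,v}→∅

Interference:
  d: {g,t,v}
  g: {d,t,v}
  t: {d,g}
  v: {d,g}

Chromatic number:
  lower bound: {d,g,t} mutually conflict ⇒ χ ≥ 3
  assign d→r0 g→r1 t→r2 v→r2 — no edge inside a register ⇒ χ ≤ 3
  χ = 3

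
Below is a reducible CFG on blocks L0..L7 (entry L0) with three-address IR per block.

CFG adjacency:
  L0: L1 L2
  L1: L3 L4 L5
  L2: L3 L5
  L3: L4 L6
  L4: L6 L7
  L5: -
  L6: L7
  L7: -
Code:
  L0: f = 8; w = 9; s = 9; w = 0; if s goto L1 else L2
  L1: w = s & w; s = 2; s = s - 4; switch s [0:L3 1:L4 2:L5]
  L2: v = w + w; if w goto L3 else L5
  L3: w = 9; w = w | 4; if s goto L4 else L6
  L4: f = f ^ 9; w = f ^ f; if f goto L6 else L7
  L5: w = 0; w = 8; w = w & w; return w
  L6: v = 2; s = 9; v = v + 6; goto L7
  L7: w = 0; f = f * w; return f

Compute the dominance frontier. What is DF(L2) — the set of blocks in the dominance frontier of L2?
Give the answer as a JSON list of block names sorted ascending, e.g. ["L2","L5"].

idom tree: L1←L0 L2←L0 L3←L0 L4←L0 L5←L0 L6←L0 L7←L0
Join-block Dom:
  L3: preds {L1,L2}: {L0,L1} ∩ {L0,L2} = {L0}; idom=L0
  L4: preds {L1,L3}: {L0,L1} ∩ {L0,L3} = {L0}; idom=L0
  L5: preds {L1,L2}: {L0,L1} ∩ {L0,L2} = {L0}; idom=L0
  L6: preds {L3,L4}: {L0,L3} ∩ {L0,L4} = {L0}; idom=L0
  L7: preds {L4,L6}: {L0,L4} ∩ {L0,L6} = {L0}; idom=L0

DF derivation:
  join L3 pred L1: L1 stop@L0
  join L3 pred L2: L2 stop@L0
  join L4 pred L1: L1 stop@L0
  join L4 pred L3: L3 stop@L0
  join L5 pred L1: L1 stop@L0
  join L5 pred L2: L2 stop@L0
  join L6 pred L3: L3 stop@L0
  join L6 pred L4: L4 stop@L0
  join L7 pred L4: L4 stop@L0
  join L7 pred L6: L6 stop@L0
  DF(L0)=∅
  DF(L1)={L3,L4,L5}
  DF(L2)={L3,L5}
  DF(L3)={L4,L6}
  DF(L4)={L6,L7}
  DF(L5)=∅
  DF(L6)={L7}
  DF(L7)=∅

DF(L2) = ["L3", "L5"]

Answer: ["L3", "L5"]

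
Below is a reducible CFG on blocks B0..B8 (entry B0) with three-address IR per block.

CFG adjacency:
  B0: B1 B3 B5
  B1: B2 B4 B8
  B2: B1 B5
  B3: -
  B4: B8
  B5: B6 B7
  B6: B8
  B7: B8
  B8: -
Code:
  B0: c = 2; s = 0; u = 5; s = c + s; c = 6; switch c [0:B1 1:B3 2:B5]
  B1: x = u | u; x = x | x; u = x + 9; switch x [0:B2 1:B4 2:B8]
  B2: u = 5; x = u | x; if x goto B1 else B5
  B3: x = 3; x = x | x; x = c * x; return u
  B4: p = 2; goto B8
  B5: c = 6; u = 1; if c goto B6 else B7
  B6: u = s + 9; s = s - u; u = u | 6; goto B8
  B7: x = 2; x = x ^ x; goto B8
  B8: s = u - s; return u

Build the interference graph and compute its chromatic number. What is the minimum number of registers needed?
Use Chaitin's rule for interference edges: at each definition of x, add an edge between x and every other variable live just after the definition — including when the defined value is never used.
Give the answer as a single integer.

Answer: 4

Analysis:
Block summaries:
  B0 def {c,s,u} use ∅
  B1 def {u,x} use {u}
  B2 def {u,x} use {x}
  B3 def {x} use {c,u}
  B4 def {p} use ∅
  B5 def {c,u} use ∅
  B6 def {s,u} use {s}
  B7 def {x} use ∅
  B8 def {s} use {s,u}

Live sets:
  B0 li=∅ lo={c,s,u}
  B1 li={s,u} lo={s,u,x}
  B2 li={s,x} lo={s,u}
  B3 li={c,u} lo=∅
  B4 li={s,u} lo={s,u}
  B5 li={s} lo={s,u}
  B6 li={s} lo={s,u}
  B7 li={s,u} lo={s,u}
  B8 li={s,u} lo=∅

Interfere edges:
  c — {s,u,x}
  p — {s,u}
  s — {c,p,u,x}
  u — {c,p,s,x}
  x — {c,s,u}

Chromatic number:
  {c,s,u,x} pairwise interfere (4-clique) ⇒ χ ≥ 4
  assign c→r2 p→r2 s→r0 u→r1 x→r3 — no edge inside a register ⇒ χ ≤ 4
  χ = 4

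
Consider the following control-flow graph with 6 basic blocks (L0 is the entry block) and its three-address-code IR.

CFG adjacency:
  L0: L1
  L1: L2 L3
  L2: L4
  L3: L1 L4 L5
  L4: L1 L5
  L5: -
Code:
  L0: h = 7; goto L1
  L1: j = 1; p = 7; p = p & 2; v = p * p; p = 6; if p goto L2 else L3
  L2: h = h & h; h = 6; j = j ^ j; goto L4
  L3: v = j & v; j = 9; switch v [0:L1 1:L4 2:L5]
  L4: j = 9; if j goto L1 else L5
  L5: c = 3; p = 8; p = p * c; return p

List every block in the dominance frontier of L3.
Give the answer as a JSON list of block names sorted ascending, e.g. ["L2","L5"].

idom tree: L1←L0 L2←L1 L3←L1 L4←L1 L5←L1
Join-block Dom:
  L1: preds {L0,L3,L4}: {L0} ∩ {L0,L1,L3} ∩ {L0,L1,L4} = {L0}; idom=L0
  L4: preds {L2,L3}: {L0,L1,L2} ∩ {L0,L1,L3} = {L0,L1}; idom=L1
  L5: preds {L3,L4}: {L0,L1,L3} ∩ {L0,L1,L4} = {L0,L1}; idom=L1

DF walk-up:
  join L1 pred L0: · stop@L0
  join L1 pred L3: L3→L1 stop@L0
  join L1 pred L4: L4→L1 stop@L0
  join L4 pred L2: L2 stop@L1
  join L4 pred L3: L3 stop@L1
  join L5 pred L3: L3 stop@L1
  join L5 pred L4: L4 stop@L1
  L0: DF=∅
  L1: DF={L1}
  L2: DF={L4}
  L3: DF={L1,L4,L5}
  L4: DF={L1,L5}
  L5: DF=∅

DF(L3) = ["L1", "L4", "L5"]

Answer: ["L1", "L4", "L5"]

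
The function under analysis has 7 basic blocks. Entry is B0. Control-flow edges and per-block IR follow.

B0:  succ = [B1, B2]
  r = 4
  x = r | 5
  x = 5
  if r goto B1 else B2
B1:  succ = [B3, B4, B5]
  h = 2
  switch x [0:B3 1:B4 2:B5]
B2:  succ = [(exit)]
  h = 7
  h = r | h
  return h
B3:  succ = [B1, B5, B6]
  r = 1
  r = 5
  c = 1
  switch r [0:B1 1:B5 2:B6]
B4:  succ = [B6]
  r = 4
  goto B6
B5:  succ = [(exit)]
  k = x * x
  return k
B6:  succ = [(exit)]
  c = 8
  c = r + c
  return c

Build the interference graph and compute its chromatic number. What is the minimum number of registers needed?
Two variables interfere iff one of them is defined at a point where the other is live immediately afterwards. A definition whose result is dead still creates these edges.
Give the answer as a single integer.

Per-block:
  B0 def {r,x} use ∅
  B1 def {h} use {x}
  B2 def {h} use {r}
  B3 def {c,r} use ∅
  B4 def {r} use ∅
  B5 def {k} use {x}
  B6 def {c} use {r}

Live sets:
  B0: in=∅ out={r,x}
  B1: in={x} out={x}
  B2: in={r} out=∅
  B3: in={x} out={r,x}
  B4: in=∅ out={r}
  B5: in={x} out=∅
  B6: in={r} out=∅

Conflict graph:
  c: {r,x}
  h: {r,x}
  k: ∅
  r: {c,h,x}
  x: {c,h,r}

Colouring:
  {c,r,x} pairwise interfere (3-clique) ⇒ χ ≥ 3
  3-colouring: c0={k,r}  c1={x}  c2={c,h}
  χ = 3

Answer: 3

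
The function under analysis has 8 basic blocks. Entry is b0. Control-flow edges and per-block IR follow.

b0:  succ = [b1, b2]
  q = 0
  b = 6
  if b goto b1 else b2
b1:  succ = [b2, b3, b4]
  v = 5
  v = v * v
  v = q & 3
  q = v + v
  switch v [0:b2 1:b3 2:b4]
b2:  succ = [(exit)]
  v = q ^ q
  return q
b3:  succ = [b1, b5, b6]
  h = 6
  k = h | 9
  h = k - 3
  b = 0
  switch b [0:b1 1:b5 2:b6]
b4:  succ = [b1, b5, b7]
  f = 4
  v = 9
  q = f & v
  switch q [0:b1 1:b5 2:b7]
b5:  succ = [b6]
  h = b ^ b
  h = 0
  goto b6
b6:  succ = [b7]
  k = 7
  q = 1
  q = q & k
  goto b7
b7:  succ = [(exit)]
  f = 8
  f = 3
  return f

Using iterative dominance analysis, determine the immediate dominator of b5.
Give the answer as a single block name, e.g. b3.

Answer: b1

Working:
idom tree: b1←b0 b2←b0 b3←b1 b4←b1 b5←b1 b6←b1 b7←b1
Dom at joins:
  b1: preds {b0,b3,b4}: {b0} ∩ {b0,b1,b3} ∩ {b0,b1,b4} = {b0}; idom=b0
  b2: preds {b0,b1}: {b0} ∩ {b0,b1} = {b0}; idom=b0
  b5: preds {b3,b4}: {b0,b1,b3} ∩ {b0,b1,b4} = {b0,b1}; idom=b1
  b6: preds {b3,b5}: {b0,b1,b3} ∩ {b0,b1,b5} = {b0,b1}; idom=b1
  b7: preds {b4,b6}: {b0,b1,b4} ∩ {b0,b1,b6} = {b0,b1}; idom=b1

idom(b5) = b1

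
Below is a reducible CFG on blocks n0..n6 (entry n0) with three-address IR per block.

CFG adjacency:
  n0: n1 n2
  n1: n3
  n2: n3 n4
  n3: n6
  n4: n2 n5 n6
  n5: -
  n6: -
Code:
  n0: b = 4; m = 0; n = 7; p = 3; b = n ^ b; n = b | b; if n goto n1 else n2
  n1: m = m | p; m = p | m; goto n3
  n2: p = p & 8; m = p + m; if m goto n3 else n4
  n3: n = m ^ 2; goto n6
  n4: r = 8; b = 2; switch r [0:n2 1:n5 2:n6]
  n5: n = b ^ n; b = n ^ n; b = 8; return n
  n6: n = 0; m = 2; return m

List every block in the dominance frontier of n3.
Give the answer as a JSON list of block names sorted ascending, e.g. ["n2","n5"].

Answer: ["n6"]

Analysis:
idom tree: n1←n0 n2←n0 n3←n0 n4←n2 n5←n4 n6←n0
Dom at joins:
  n2: preds {n0,n4}: {n0} ∩ {n0,n2,n4} = {n0}; idom=n0
  n3: preds {n1,n2}: {n0,n1} ∩ {n0,n2} = {n0}; idom=n0
  n6: preds {n3,n4}: {n0,n3} ∩ {n0,n2,n4} = {n0}; idom=n0

DF derivation:
  n2←n0: walk · to n0
  n2←n4: walk n4→n2 to n0
  n3←n1: walk n1 to n0
  n3←n2: walk n2 to n0
  n6←n3: walk n3 to n0
  n6←n4: walk n4→n2 to n0
  n0: DF=∅
  n1: DF={n3}
  n2: DF={n2,n3,n6}
  n3: DF={n6}
  n4: DF={n2,n6}
  n5: DF=∅
  n6: DF=∅

DF(n3) = ["n6"]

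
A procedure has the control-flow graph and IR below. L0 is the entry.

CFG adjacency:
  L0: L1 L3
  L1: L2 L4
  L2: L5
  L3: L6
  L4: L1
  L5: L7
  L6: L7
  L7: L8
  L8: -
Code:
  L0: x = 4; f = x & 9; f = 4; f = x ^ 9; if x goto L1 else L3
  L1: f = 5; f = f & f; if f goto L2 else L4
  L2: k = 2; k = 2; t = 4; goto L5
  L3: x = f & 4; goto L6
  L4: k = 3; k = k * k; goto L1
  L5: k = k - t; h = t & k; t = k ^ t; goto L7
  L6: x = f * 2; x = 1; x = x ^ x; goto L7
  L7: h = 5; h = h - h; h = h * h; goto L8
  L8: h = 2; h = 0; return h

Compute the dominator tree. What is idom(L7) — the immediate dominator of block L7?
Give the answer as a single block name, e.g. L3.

idom tree: L1←L0 L2←L1 L3←L0 L4←L1 L5←L2 L6←L3 L7←L0 L8←L7
Dom at joins:
  L1: preds {L0,L4}: {L0} ∩ {L0,L1,L4} = {L0}; idom=L0
  L7: preds {L5,L6}: {L0,L1,L2,L5} ∩ {L0,L3,L6} = {L0}; idom=L0

idom(L7) = L0

Answer: L0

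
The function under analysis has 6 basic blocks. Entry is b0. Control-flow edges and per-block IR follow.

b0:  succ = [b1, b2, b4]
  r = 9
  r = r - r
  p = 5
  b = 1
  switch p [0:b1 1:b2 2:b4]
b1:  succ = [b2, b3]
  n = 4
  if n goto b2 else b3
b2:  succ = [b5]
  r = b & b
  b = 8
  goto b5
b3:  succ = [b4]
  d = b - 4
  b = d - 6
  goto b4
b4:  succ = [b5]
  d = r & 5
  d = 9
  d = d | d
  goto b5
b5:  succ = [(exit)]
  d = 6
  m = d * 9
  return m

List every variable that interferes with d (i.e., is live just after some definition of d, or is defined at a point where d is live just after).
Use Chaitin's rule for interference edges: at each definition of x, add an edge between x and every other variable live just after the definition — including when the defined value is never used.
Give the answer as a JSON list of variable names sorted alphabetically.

Per-block:
  b0 def {b,p,r} use ∅
  b1 def {n} use ∅
  b2 def {b,r} use {b}
  b3 def {b,d} use {b}
  b4 def {d} use {r}
  b5 def {d,m} use ∅

Liveness:
  live b0: ∅→{b,r}
  live b1: {b,r}→{b,r}
  live b2: {b}→∅
  live b3: {b,r}→{r}
  live b4: {r}→∅
  live b5: ∅→∅

Interfere edges:
  b↔{n,p,r}
  d↔{r}
  m↔∅
  n↔{b,r}
  p↔{b,r}
  r↔{b,d,n,p}

N(d) = ["r"]

Answer: ["r"]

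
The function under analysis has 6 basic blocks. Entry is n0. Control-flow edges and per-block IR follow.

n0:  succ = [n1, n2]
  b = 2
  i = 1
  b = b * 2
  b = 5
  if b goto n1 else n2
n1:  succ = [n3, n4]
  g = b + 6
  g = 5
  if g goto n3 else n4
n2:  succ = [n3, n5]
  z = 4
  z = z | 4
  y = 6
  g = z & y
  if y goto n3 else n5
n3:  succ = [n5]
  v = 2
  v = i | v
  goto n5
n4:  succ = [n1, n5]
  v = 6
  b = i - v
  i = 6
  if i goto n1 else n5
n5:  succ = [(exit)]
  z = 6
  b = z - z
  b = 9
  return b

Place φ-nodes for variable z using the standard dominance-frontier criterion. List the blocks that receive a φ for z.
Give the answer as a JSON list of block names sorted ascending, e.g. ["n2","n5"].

idom tree: n1←n0 n2←n0 n3←n0 n4←n1 n5←n0
Dom at joins:
  n1: preds {n0,n4}: {n0} ∩ {n0,n1,n4} = {n0}; idom=n0
  n3: preds {n1,n2}: {n0,n1} ∩ {n0,n2} = {n0}; idom=n0
  n5: preds {n2,n3,n4}: {n0,n2} ∩ {n0,n3} ∩ {n0,n1,n4} = {n0}; idom=n0

DF walk-up:
  n1←n0: walk · to n0
  n1←n4: walk n4→n1 to n0
  n3←n1: walk n1 to n0
  n3←n2: walk n2 to n0
  n5←n2: walk n2 to n0
  n5←n3: walk n3 to n0
  n5←n4: walk n4→n1 to n0
  DF(n0)=∅
  DF(n1)={n1,n3,n5}
  DF(n2)={n3,n5}
  DF(n3)={n5}
  DF(n4)={n1,n5}
  DF(n5)=∅

φ for z: defs {n2,n5}
  DF⁺ = {n3,n5}

Answer: ["n3", "n5"]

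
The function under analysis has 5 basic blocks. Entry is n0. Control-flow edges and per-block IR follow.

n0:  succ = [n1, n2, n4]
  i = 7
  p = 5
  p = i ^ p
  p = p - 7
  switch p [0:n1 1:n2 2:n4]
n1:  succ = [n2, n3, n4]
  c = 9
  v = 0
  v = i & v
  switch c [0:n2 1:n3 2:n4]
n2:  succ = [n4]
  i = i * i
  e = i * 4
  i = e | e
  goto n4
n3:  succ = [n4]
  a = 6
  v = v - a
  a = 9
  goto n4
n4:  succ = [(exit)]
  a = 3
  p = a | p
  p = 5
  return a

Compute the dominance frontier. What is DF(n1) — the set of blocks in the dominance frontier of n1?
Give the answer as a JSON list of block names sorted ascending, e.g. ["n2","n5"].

idom tree: n1←n0 n2←n0 n3←n1 n4←n0
Dom∩ at merges:
  n2: preds {n0,n1}: {n0} ∩ {n0,n1} = {n0}; idom=n0
  n4: preds {n0,n1,n2,n3}: {n0} ∩ {n0,n1} ∩ {n0,n2} ∩ {n0,n1,n3} = {n0}; idom=n0

Frontier:
  join n2 pred n0: · stop@n0
  join n2 pred n1: n1 stop@n0
  join n4 pred n0: · stop@n0
  join n4 pred n1: n1 stop@n0
  join n4 pred n2: n2 stop@n0
  join n4 pred n3: n3→n1 stop@n0
  DF(n0)=∅
  DF(n1)={n2,n4}
  DF(n2)={n4}
  DF(n3)={n4}
  DF(n4)=∅

DF(n1) = ["n2", "n4"]

Answer: ["n2", "n4"]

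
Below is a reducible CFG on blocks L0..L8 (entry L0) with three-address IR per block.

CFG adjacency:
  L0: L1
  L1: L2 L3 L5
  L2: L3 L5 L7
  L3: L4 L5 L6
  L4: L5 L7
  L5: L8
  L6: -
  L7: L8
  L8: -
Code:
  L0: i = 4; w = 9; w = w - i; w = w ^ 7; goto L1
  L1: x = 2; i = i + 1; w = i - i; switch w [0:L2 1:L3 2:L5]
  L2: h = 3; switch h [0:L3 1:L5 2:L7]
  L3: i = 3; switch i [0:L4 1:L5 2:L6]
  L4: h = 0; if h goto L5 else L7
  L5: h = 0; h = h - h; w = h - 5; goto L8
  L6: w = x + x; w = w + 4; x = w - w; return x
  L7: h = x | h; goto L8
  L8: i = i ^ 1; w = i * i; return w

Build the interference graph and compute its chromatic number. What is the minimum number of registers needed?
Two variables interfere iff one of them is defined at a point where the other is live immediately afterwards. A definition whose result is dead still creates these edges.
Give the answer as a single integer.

Block summaries:
  L0 def {i,w} use ∅
  L1 def {i,w,x} use {i}
  L2 def {h} use ∅
  L3 def {i} use ∅
  L4 def {h} use ∅
  L5 def {h,w} use ∅
  L6 def {w,x} use {x}
  L7 def {h} use {h,x}
  L8 def {i,w} use {i}

Backward fixpoint:
  L0 li=∅ lo={i}
  L1 li={i} lo={i,x}
  L2 li={i,x} lo={h,i,x}
  L3 li={x} lo={i,x}
  L4 li={i,x} lo={h,i,x}
  L5 li={i} lo={i}
  L6 li={x} lo=∅
  L7 li={h,i,x} lo={i}
  L8 li={i} lo=∅

Interference:
  h — {i,x}
  i — {h,w,x}
  w — {i,x}
  x — {h,i,w}

Colouring:
  {h,i,x} pairwise interfere (3-clique) ⇒ χ ≥ 3
  assign h→R2 i→R0 w→R2 x→R1 — no edge inside a register ⇒ χ ≤ 3
  χ = 3

Answer: 3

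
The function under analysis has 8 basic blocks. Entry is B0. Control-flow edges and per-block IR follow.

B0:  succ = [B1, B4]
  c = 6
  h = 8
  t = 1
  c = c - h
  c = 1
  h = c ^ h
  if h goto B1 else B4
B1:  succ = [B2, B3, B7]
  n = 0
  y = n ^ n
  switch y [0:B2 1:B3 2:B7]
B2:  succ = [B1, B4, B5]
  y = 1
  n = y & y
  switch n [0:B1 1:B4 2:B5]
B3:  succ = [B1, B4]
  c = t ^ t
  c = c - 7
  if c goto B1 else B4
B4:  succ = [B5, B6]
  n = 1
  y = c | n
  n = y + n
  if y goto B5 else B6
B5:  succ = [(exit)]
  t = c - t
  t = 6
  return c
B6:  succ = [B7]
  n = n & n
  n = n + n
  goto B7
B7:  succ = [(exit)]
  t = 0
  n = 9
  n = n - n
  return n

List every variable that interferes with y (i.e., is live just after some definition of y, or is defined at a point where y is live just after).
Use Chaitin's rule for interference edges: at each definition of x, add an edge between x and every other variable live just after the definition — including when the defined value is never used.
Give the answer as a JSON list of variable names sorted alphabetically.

Answer: ["c", "n", "t"]

Derivation:
Per-block:
  B0: def={c,h,t} ue=∅
  B1: def={n,y} ue=∅
  B2: def={n,y} ue=∅
  B3: def={c} ue={t}
  B4: def={n,y} ue={c}
  B5: def={t} ue={c,t}
  B6: def={n} ue={n}
  B7: def={n,t} ue=∅

Liveness:
  live B0: ∅→{c,t}
  live B1: {c,t}→{c,t}
  live B2: {c,t}→{c,t}
  live B3: {t}→{c,t}
  live B4: {c,t}→{c,n,t}
  live B5: {c,t}→∅
  live B6: {n}→∅
  live B7: ∅→∅

Interference:
  c↔{h,n,t,y}
  h↔{c,t}
  n↔{c,t,y}
  t↔{c,h,n,y}
  y↔{c,n,t}

N(y) = ["c", "n", "t"]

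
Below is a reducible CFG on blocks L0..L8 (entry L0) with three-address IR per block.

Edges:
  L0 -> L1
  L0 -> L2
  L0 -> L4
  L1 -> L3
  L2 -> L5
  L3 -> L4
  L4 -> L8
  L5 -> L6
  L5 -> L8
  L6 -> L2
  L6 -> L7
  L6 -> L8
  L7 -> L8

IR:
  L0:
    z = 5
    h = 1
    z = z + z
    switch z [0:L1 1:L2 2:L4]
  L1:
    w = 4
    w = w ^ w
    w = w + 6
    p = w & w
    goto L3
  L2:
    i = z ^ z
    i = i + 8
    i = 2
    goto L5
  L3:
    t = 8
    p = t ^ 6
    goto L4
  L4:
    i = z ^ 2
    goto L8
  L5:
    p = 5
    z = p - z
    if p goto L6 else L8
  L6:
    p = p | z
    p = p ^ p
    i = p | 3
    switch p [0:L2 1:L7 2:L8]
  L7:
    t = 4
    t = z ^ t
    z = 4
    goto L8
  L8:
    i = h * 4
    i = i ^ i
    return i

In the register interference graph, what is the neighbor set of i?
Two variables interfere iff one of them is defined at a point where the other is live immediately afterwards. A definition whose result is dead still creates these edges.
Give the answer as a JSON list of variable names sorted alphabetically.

Answer: ["h", "p", "z"]

Analysis:
Block summaries:
  L0: def={h,z} ue=∅
  L1: def={p,w} ue=∅
  L2: def={i} ue={z}
  L3: def={p,t} ue=∅
  L4: def={i} ue={z}
  L5: def={p,z} ue={z}
  L6: def={i,p} ue={p,z}
  L7: def={t,z} ue={z}
  L8: def={i} ue={h}

Backward fixpoint:
  L0: in=∅ out={h,z}
  L1: in={h,z} out={h,z}
  L2: in={h,z} out={h,z}
  L3: in={h,z} out={h,z}
  L4: in={h,z} out={h}
  L5: in={h,z} out={h,p,z}
  L6: in={h,p,z} out={h,z}
  L7: in={h,z} out={h}
  L8: in={h} out=∅

Conflict graph:
  h — {i,p,t,w,z}
  i — {h,p,z}
  p — {h,i,z}
  t — {h,z}
  w — {h,z}
  z — {h,i,p,t,w}

N(i) = ["h", "p", "z"]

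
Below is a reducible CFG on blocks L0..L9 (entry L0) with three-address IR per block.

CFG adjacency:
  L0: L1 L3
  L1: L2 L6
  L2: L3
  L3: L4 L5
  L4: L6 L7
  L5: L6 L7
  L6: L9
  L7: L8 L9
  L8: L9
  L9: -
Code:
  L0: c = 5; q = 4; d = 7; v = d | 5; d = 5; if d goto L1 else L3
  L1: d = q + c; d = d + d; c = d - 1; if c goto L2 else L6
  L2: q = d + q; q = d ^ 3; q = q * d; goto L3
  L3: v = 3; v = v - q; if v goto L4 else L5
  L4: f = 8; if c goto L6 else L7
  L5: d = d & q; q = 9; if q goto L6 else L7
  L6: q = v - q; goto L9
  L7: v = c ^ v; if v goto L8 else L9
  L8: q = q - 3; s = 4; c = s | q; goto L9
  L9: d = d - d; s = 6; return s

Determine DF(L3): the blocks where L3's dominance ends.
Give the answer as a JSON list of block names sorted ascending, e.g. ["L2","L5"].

idom tree: L1←L0 L2←L1 L3←L0 L4←L3 L5←L3 L6←L0 L7←L3 L8←L7 L9←L0
Dom at joins:
  L3: preds {L0,L2}: {L0} ∩ {L0,L1,L2} = {L0}; idom=L0
  L6: preds {L1,L4,L5}: {L0,L1} ∩ {L0,L3,L4} ∩ {L0,L3,L5} = {L0}; idom=L0
  L7: preds {L4,L5}: {L0,L3,L4} ∩ {L0,L3,L5} = {L0,L3}; idom=L3
  L9: preds {L6,L7,L8}: {L0,L6} ∩ {L0,L3,L7} ∩ {L0,L3,L7,L8} = {L0}; idom=L0

DF walk-up:
  L3←L0: walk · to L0
  L3←L2: walk L2→L1 to L0
  L6←L1: walk L1 to L0
  L6←L4: walk L4→L3 to L0
  L6←L5: walk L5→L3 to L0
  L7←L4: walk L4 to L3
  L7←L5: walk L5 to L3
  L9←L6: walk L6 to L0
  L9←L7: walk L7→L3 to L0
  L9←L8: walk L8→L7→L3 to L0
  DF(L0)=∅
  DF(L1)={L3,L6}
  DF(L2)={L3}
  DF(L3)={L6,L9}
  DF(L4)={L6,L7}
  DF(L5)={L6,L7}
  DF(L6)={L9}
  DF(L7)={L9}
  DF(L8)={L9}
  DF(L9)=∅

DF(L3) = ["L6", "L9"]

Answer: ["L6", "L9"]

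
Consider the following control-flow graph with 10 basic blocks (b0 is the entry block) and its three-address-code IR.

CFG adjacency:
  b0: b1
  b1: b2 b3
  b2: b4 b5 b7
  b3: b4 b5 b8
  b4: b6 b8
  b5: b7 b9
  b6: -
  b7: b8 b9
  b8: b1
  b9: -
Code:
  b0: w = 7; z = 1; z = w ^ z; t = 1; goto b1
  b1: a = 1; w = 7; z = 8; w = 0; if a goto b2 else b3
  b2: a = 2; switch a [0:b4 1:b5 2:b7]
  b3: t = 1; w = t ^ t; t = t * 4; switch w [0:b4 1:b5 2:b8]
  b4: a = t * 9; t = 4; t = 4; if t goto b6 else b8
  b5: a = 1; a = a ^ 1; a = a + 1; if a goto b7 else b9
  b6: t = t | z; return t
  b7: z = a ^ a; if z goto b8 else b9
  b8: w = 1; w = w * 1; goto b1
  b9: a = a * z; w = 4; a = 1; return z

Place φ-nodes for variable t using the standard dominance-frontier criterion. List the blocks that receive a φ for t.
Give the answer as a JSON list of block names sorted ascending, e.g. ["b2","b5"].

Answer: ["b1", "b4", "b5", "b7", "b8", "b9"]

Working:
idom tree: b1←b0 b2←b1 b3←b1 b4←b1 b5←b1 b6←b4 b7←b1 b8←b1 b9←b1
Dom∩ at merges:
  b1: preds {b0,b8}: {b0} ∩ {b0,b1,b8} = {b0}; idom=b0
  b4: preds {b2,b3}: {b0,b1,b2} ∩ {b0,b1,b3} = {b0,b1}; idom=b1
  b5: preds {b2,b3}: {b0,b1,b2} ∩ {b0,b1,b3} = {b0,b1}; idom=b1
  b7: preds {b2,b5}: {b0,b1,b2} ∩ {b0,b1,b5} = {b0,b1}; idom=b1
  b8: preds {b3,b4,b7}: {b0,b1,b3} ∩ {b0,b1,b4} ∩ {b0,b1,b7} = {b0,b1}; idom=b1
  b9: preds {b5,b7}: {b0,b1,b5} ∩ {b0,b1,b7} = {b0,b1}; idom=b1

Frontier:
  b1←b0: walk · to b0
  b1←b8: walk b8→b1 to b0
  b4←b2: walk b2 to b1
  b4←b3: walk b3 to b1
  b5←b2: walk b2 to b1
  b5←b3: walk b3 to b1
  b7←b2: walk b2 to b1
  b7←b5: walk b5 to b1
  b8←b3: walk b3 to b1
  b8←b4: walk b4 to b1
  b8←b7: walk b7 to b1
  b9←b5: walk b5 to b1
  b9←b7: walk b7 to b1
  b0 → ∅
  b1 → {b1}
  b2 → {b4,b5,b7}
  b3 → {b4,b5,b8}
  b4 → {b8}
  b5 → {b7,b9}
  b6 → ∅
  b7 → {b8,b9}
  b8 → {b1}
  b9 → ∅

φ for t: defs {b0,b3,b4,b6}
  DF⁺ = {b1,b4,b5,b7,b8,b9}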